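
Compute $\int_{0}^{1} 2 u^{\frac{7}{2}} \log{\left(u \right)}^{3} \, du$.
$- \frac{64}{2187}$

Begin with the known integral
$$J(a) = \int_{0}^{1} 2 u^{a} \, du = \frac{2}{a + 1}.$$

Differentiating under the integral sign brings down a factor of $\ln u$:
$$\frac{dJ}{da} = \int_{0}^{1} 2 u^{a} \log{\left(u \right)} \, du = - \frac{2}{\left(a + 1\right)^{2}}.$$

Repeating $3$ times in total — each differentiation brings down another $\ln u$ — gives
$$\frac{d^{3}J}{da^{3}} = \int_{0}^{1} 2 u^{a} \log{\left(u \right)}^{3} \, du = - \frac{12}{\left(a + 1\right)^{4}},$$
and the integrand here is exactly the target integrand, so $I = - \frac{12}{\left(a + 1\right)^{4}}$.

Setting $a = \frac{7}{2}$:
$$I = - \frac{64}{2187}.$$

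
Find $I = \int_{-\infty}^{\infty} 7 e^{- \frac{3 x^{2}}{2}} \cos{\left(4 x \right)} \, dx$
$\frac{7 \sqrt{6} \sqrt{\pi}}{3 e^{\frac{8}{3}}}$

Treat the cosine frequency as a parameter and define $I(b) = \int_{-\infty}^{\infty} 7 e^{- \frac{3 x^{2}}{2}} \cos{\left(b x \right)} \, dx$.

Differentiating under the integral sign,
$$I'(b) = \int_{-\infty}^{\infty} - 7 x e^{- \frac{3 x^{2}}{2}} \sin{\left(b x \right)} \, dx.$$

Integrate $\int_{-\infty}^{\infty} x \sin(b x)\, e^{- \frac{3 x^{2}}{2}}\, dx$ by parts with $u = \sin(b x)$ and $dv = x\, e^{- \frac{3 x^{2}}{2}}\, dx$, giving $v = - \frac{e^{- \frac{3 x^{2}}{2}}}{3}$. The boundary term vanishes and
$$\int_{-\infty}^{\infty} x \sin(b x)\, e^{- \frac{3 x^{2}}{2}}\, dx = \frac{b}{3} \int_{-\infty}^{\infty} \cos(b x)\, e^{- \frac{3 x^{2}}{2}}\, dx,$$
so $I'(b) = - \frac{b}{3}\, I(b)$.

This is a separable first-order ODE; solving with the initial condition $I(0) = \int_{-\infty}^{\infty} 7 e^{- \frac{3 x^{2}}{2}}\,dx = \frac{7 \sqrt{6} \sqrt{\pi}}{3}$ gives
$$I(b) = \frac{7 \sqrt{6} \sqrt{\pi} e^{- \frac{b^{2}}{6}}}{3}.$$

Setting $b = 4$:
$$I = \frac{7 \sqrt{6} \sqrt{\pi}}{3 e^{\frac{8}{3}}}.$$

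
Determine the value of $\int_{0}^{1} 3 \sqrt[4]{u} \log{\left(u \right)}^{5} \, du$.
$- \frac{294912}{3125}$

Begin with the known integral
$$J(a) = \int_{0}^{1} 3 u^{a} \, du = \frac{3}{a + 1}.$$

Differentiating under the integral sign brings down a factor of $\ln u$:
$$\frac{dJ}{da} = \int_{0}^{1} 3 u^{a} \log{\left(u \right)} \, du = - \frac{3}{\left(a + 1\right)^{2}}.$$

Repeating $5$ times in total — each differentiation brings down another $\ln u$ — gives
$$\frac{d^{5}J}{da^{5}} = \int_{0}^{1} 3 u^{a} \log{\left(u \right)}^{5} \, du = - \frac{360}{\left(a + 1\right)^{6}},$$
and the integrand here is exactly the target integrand, so $I = - \frac{360}{\left(a + 1\right)^{6}}$.

Setting $a = \frac{1}{4}$:
$$I = - \frac{294912}{3125}.$$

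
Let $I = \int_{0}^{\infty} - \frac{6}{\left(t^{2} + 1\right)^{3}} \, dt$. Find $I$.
$- \frac{9 \pi}{8}$

Recall the elementary integral
$$J(a) = \int_{0}^{\infty} - \frac{6}{a^{2} + t^{2}} \, dt = - \frac{3 \pi}{a}.$$

Differentiating under the integral sign with respect to $a$,
$$\frac{dJ}{da} = \int_{0}^{\infty} \frac{12 a}{\left(a^{2} + t^{2}\right)^{2}} \, dt = \frac{3 \pi}{a^{2}},$$
so $\int_{0}^{\infty} - \frac{6}{\left(a^{2} + t^{2}\right)^{2}} \, dt = - \frac{3 \pi}{2 a^{3}}$.

Repeating — each differentiation of $1/(t^2+a^2)^j$ produces $-2ja/(t^2+a^2)^{j+1}$ — and dividing through by $-2ja$ at each step yields, after $2$ differentiations in total,
$$\int_{0}^{\infty} - \frac{6}{\left(a^{2} + t^{2}\right)^{3}} \, dt = - \frac{9 \pi}{8 a^{5}}.$$

Setting $a = 1$:
$$I = - \frac{9 \pi}{8}.$$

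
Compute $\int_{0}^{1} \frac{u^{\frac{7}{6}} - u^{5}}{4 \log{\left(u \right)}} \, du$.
$- \frac{\log{\left(6 \right)}}{2} + \frac{\log{\left(13 \right)}}{4}$

Introduce a parameter $a$ in the exponent: let $I(a) = \int_{0}^{1} \frac{- u^{5} + u^{a}}{4 \log{\left(u \right)}} \, du$.

Since $\dfrac{\partial}{\partial a}\,u^{a} = u^{a} \ln u$, the $\ln u$ in the denominator cancels and
$$\frac{dI}{da} = \int_{0}^{1} \frac{1}{4} u^{a} \, du = \frac{1}{4} \left[\frac{u^{a+1}}{a+1}\right]_0^1 = \frac{1}{4 \left(a + 1\right)}.$$

Integrating with respect to $a$ gives $I(a) = \frac{\log{\left(a + 1 \right)}}{4} - \frac{\log{\left(6 \right)}}{4} + C$.

At $a = 5$ the integrand is identically $0$, so $I(5) = 0$. The closed form gives $0$, hence $C = 0$.

Setting $a = \frac{7}{6}$:
$$I = - \frac{\log{\left(6 \right)}}{2} + \frac{\log{\left(13 \right)}}{4}.$$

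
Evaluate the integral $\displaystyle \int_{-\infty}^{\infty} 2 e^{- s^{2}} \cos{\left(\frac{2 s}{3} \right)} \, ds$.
$\frac{2 \sqrt{\pi}}{e^{\frac{1}{9}}}$

Let $b$ denote the cosine frequency and define $I(b) = \int_{-\infty}^{\infty} 2 e^{- s^{2}} \cos{\left(b s \right)} \, ds$.

Differentiating under the integral sign,
$$I'(b) = \int_{-\infty}^{\infty} - 2 s e^{- s^{2}} \sin{\left(b s \right)} \, ds.$$

Integrate $\int_{-\infty}^{\infty} s \sin(b s)\, e^{- s^{2}}\, ds$ by parts with $u = \sin(b s)$ and $dv = s\, e^{- s^{2}}\, ds$, giving $v = - \frac{e^{- s^{2}}}{2}$. The boundary term vanishes and
$$\int_{-\infty}^{\infty} s \sin(b s)\, e^{- s^{2}}\, ds = \frac{b}{2} \int_{-\infty}^{\infty} \cos(b s)\, e^{- s^{2}}\, ds,$$
so $I'(b) = - \frac{b}{2}\, I(b)$.

This is a separable first-order ODE; solving with the initial condition $I(0) = \int_{-\infty}^{\infty} 2 e^{- s^{2}}\,ds = 2 \sqrt{\pi}$ gives
$$I(b) = 2 \sqrt{\pi} e^{- \frac{b^{2}}{4}}.$$

Setting $b = \frac{2}{3}$:
$$I = \frac{2 \sqrt{\pi}}{e^{\frac{1}{9}}}.$$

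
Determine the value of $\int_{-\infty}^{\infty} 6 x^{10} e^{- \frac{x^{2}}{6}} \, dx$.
$1377810 \sqrt{6} \sqrt{\pi}$

Consider the simpler parametrised integral
$$J(a) = \int_{-\infty}^{\infty} 6 e^{- a x^{2}} \, dx = \frac{6 \sqrt{\pi}}{\sqrt{a}}.$$

Differentiating under the integral sign brings down a factor of $(-x^2)$:
$$\frac{dJ}{da} = \int_{-\infty}^{\infty} - 6 x^{2} e^{- a x^{2}} \, dx = - \frac{3 \sqrt{\pi}}{a^{\frac{3}{2}}}.$$

Repeating $5$ times in total — each differentiation brings down another $(-x^2)$ — gives
$$\frac{d^{5}J}{da^{5}} = \int_{-\infty}^{\infty} - 6 x^{10} e^{- a x^{2}} \, dx = - \frac{2835 \sqrt{\pi}}{16 a^{\frac{11}{2}}},$$
and the integrand here is $(-1)^{5}$ times the target integrand, so $I = (-1)^{5}\,\frac{d^{5}J}{da^{5}} = \frac{2835 \sqrt{\pi}}{16 a^{\frac{11}{2}}}$.

Setting $a = \frac{1}{6}$:
$$I = 1377810 \sqrt{6} \sqrt{\pi}.$$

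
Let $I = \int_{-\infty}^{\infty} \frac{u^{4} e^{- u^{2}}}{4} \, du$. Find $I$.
$\frac{3 \sqrt{\pi}}{16}$

Begin with the known integral
$$J(a) = \int_{-\infty}^{\infty} \frac{e^{- a u^{2}}}{4} \, du = \frac{\sqrt{\pi}}{4 \sqrt{a}}.$$

Differentiating under the integral sign brings down a factor of $(-u^2)$:
$$\frac{dJ}{da} = \int_{-\infty}^{\infty} - \frac{u^{2} e^{- a u^{2}}}{4} \, du = - \frac{\sqrt{\pi}}{8 a^{\frac{3}{2}}}.$$

Repeating twice in total — each differentiation brings down another $(-u^2)$ — gives
$$\frac{d^{2}J}{da^{2}} = \int_{-\infty}^{\infty} \frac{u^{4} e^{- a u^{2}}}{4} \, du = \frac{3 \sqrt{\pi}}{16 a^{\frac{5}{2}}},$$
and the integrand here is exactly the target integrand, so $I = \frac{3 \sqrt{\pi}}{16 a^{\frac{5}{2}}}$.

Setting $a = 1$:
$$I = \frac{3 \sqrt{\pi}}{16}.$$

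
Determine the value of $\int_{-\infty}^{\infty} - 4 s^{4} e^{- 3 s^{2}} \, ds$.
$- \frac{\sqrt{3} \sqrt{\pi}}{9}$

Begin with the known integral
$$J(a) = \int_{-\infty}^{\infty} - 4 e^{- a s^{2}} \, ds = - \frac{4 \sqrt{\pi}}{\sqrt{a}}.$$

Differentiating under the integral sign brings down a factor of $(-s^2)$:
$$\frac{dJ}{da} = \int_{-\infty}^{\infty} 4 s^{2} e^{- a s^{2}} \, ds = \frac{2 \sqrt{\pi}}{a^{\frac{3}{2}}}.$$

Repeating twice in total — each differentiation brings down another $(-s^2)$ — gives
$$\frac{d^{2}J}{da^{2}} = \int_{-\infty}^{\infty} - 4 s^{4} e^{- a s^{2}} \, ds = - \frac{3 \sqrt{\pi}}{a^{\frac{5}{2}}},$$
and the integrand here is exactly the target integrand, so $I = - \frac{3 \sqrt{\pi}}{a^{\frac{5}{2}}}$.

Setting $a = 3$:
$$I = - \frac{\sqrt{3} \sqrt{\pi}}{9}.$$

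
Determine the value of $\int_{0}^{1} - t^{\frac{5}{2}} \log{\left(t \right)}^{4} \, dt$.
$- \frac{768}{16807}$

Consider the simpler parametrised integral
$$J(a) = \int_{0}^{1} - t^{a} \, dt = - \frac{1}{a + 1}.$$

Differentiating under the integral sign brings down a factor of $\ln t$:
$$\frac{dJ}{da} = \int_{0}^{1} - t^{a} \log{\left(t \right)} \, dt = \frac{1}{\left(a + 1\right)^{2}}.$$

Repeating $4$ times in total — each differentiation brings down another $\ln t$ — gives
$$\frac{d^{4}J}{da^{4}} = \int_{0}^{1} - t^{a} \log{\left(t \right)}^{4} \, dt = - \frac{24}{\left(a + 1\right)^{5}},$$
and the integrand here is exactly the target integrand, so $I = - \frac{24}{\left(a + 1\right)^{5}}$.

Setting $a = \frac{5}{2}$:
$$I = - \frac{768}{16807}.$$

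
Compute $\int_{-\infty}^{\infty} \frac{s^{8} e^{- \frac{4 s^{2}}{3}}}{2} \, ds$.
$\frac{8505 \sqrt{3} \sqrt{\pi}}{16384}$

Begin with the known integral
$$J(a) = \int_{-\infty}^{\infty} \frac{e^{- a s^{2}}}{2} \, ds = \frac{\sqrt{\pi}}{2 \sqrt{a}}.$$

Differentiating under the integral sign brings down a factor of $(-s^2)$:
$$\frac{dJ}{da} = \int_{-\infty}^{\infty} - \frac{s^{2} e^{- a s^{2}}}{2} \, ds = - \frac{\sqrt{\pi}}{4 a^{\frac{3}{2}}}.$$

Repeating $4$ times in total — each differentiation brings down another $(-s^2)$ — gives
$$\frac{d^{4}J}{da^{4}} = \int_{-\infty}^{\infty} \frac{s^{8} e^{- a s^{2}}}{2} \, ds = \frac{105 \sqrt{\pi}}{32 a^{\frac{9}{2}}},$$
and the integrand here is exactly the target integrand, so $I = \frac{105 \sqrt{\pi}}{32 a^{\frac{9}{2}}}$.

Setting $a = \frac{4}{3}$:
$$I = \frac{8505 \sqrt{3} \sqrt{\pi}}{16384}.$$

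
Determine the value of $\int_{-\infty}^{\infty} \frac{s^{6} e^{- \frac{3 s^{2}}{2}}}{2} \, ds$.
$\frac{5 \sqrt{6} \sqrt{\pi}}{54}$

Begin with the known integral
$$J(a) = \int_{-\infty}^{\infty} \frac{e^{- a s^{2}}}{2} \, ds = \frac{\sqrt{\pi}}{2 \sqrt{a}}.$$

Differentiating under the integral sign brings down a factor of $(-s^2)$:
$$\frac{dJ}{da} = \int_{-\infty}^{\infty} - \frac{s^{2} e^{- a s^{2}}}{2} \, ds = - \frac{\sqrt{\pi}}{4 a^{\frac{3}{2}}}.$$

Repeating $3$ times in total — each differentiation brings down another $(-s^2)$ — gives
$$\frac{d^{3}J}{da^{3}} = \int_{-\infty}^{\infty} - \frac{s^{6} e^{- a s^{2}}}{2} \, ds = - \frac{15 \sqrt{\pi}}{16 a^{\frac{7}{2}}},$$
and the integrand here is $(-1)^{3}$ times the target integrand, so $I = (-1)^{3}\,\frac{d^{3}J}{da^{3}} = \frac{15 \sqrt{\pi}}{16 a^{\frac{7}{2}}}$.

Setting $a = \frac{3}{2}$:
$$I = \frac{5 \sqrt{6} \sqrt{\pi}}{54}.$$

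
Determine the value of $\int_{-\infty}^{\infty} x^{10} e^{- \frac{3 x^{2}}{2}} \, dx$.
$\frac{35 \sqrt{6} \sqrt{\pi}}{27}$

Start from the elementary integral
$$J(a) = \int_{-\infty}^{\infty} e^{- a x^{2}} \, dx = \frac{\sqrt{\pi}}{\sqrt{a}}.$$

Differentiating under the integral sign brings down a factor of $(-x^2)$:
$$\frac{dJ}{da} = \int_{-\infty}^{\infty} - x^{2} e^{- a x^{2}} \, dx = - \frac{\sqrt{\pi}}{2 a^{\frac{3}{2}}}.$$

Repeating $5$ times in total — each differentiation brings down another $(-x^2)$ — gives
$$\frac{d^{5}J}{da^{5}} = \int_{-\infty}^{\infty} - x^{10} e^{- a x^{2}} \, dx = - \frac{945 \sqrt{\pi}}{32 a^{\frac{11}{2}}},$$
and the integrand here is $(-1)^{5}$ times the target integrand, so $I = (-1)^{5}\,\frac{d^{5}J}{da^{5}} = \frac{945 \sqrt{\pi}}{32 a^{\frac{11}{2}}}$.

Setting $a = \frac{3}{2}$:
$$I = \frac{35 \sqrt{6} \sqrt{\pi}}{27}.$$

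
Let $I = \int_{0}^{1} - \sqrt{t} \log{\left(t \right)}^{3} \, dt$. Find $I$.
$\frac{32}{27}$

Begin with the known integral
$$J(a) = \int_{0}^{1} - t^{a} \, dt = - \frac{1}{a + 1}.$$

Differentiating under the integral sign brings down a factor of $\ln t$:
$$\frac{dJ}{da} = \int_{0}^{1} - t^{a} \log{\left(t \right)} \, dt = \frac{1}{\left(a + 1\right)^{2}}.$$

Repeating $3$ times in total — each differentiation brings down another $\ln t$ — gives
$$\frac{d^{3}J}{da^{3}} = \int_{0}^{1} - t^{a} \log{\left(t \right)}^{3} \, dt = \frac{6}{\left(a + 1\right)^{4}},$$
and the integrand here is exactly the target integrand, so $I = \frac{6}{\left(a + 1\right)^{4}}$.

Setting $a = \frac{1}{2}$:
$$I = \frac{32}{27}.$$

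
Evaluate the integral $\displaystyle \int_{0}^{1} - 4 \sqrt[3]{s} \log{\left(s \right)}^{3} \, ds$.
$\frac{243}{32}$

Start from the elementary integral
$$J(a) = \int_{0}^{1} - 4 s^{a} \, ds = - \frac{4}{a + 1}.$$

Differentiating under the integral sign brings down a factor of $\ln s$:
$$\frac{dJ}{da} = \int_{0}^{1} - 4 s^{a} \log{\left(s \right)} \, ds = \frac{4}{\left(a + 1\right)^{2}}.$$

Repeating $3$ times in total — each differentiation brings down another $\ln s$ — gives
$$\frac{d^{3}J}{da^{3}} = \int_{0}^{1} - 4 s^{a} \log{\left(s \right)}^{3} \, ds = \frac{24}{\left(a + 1\right)^{4}},$$
and the integrand here is exactly the target integrand, so $I = \frac{24}{\left(a + 1\right)^{4}}$.

Setting $a = \frac{1}{3}$:
$$I = \frac{243}{32}.$$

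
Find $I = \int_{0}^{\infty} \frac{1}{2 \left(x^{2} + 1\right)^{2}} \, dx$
$\frac{\pi}{8}$

Begin with the known result
$$J(a) = \int_{0}^{\infty} \frac{1}{2 \left(a^{2} + x^{2}\right)} \, dx = \frac{\pi}{4 a}.$$

Differentiating under the integral sign with respect to $a$,
$$\frac{dJ}{da} = \int_{0}^{\infty} - \frac{a}{\left(a^{2} + x^{2}\right)^{2}} \, dx = - \frac{\pi}{4 a^{2}},$$
so $\int_{0}^{\infty} \frac{1}{2 \left(a^{2} + x^{2}\right)^{2}} \, dx = \frac{\pi}{8 a^{3}}$.

Setting $a = 1$:
$$I = \frac{\pi}{8}.$$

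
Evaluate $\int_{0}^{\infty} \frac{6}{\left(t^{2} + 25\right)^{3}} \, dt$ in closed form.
$\frac{9 \pi}{25000}$

Start from the standard arctangent integral
$$J(a) = \int_{0}^{\infty} \frac{6}{a^{2} + t^{2}} \, dt = \frac{3 \pi}{a}.$$

Differentiating under the integral sign with respect to $a$,
$$\frac{dJ}{da} = \int_{0}^{\infty} - \frac{12 a}{\left(a^{2} + t^{2}\right)^{2}} \, dt = - \frac{3 \pi}{a^{2}},$$
so $\int_{0}^{\infty} \frac{6}{\left(a^{2} + t^{2}\right)^{2}} \, dt = \frac{3 \pi}{2 a^{3}}$.

Repeating — each differentiation of $1/(t^2+a^2)^j$ produces $-2ja/(t^2+a^2)^{j+1}$ — and dividing through by $-2ja$ at each step yields, after $2$ differentiations in total,
$$\int_{0}^{\infty} \frac{6}{\left(a^{2} + t^{2}\right)^{3}} \, dt = \frac{9 \pi}{8 a^{5}}.$$

Setting $a = 5$:
$$I = \frac{9 \pi}{25000}.$$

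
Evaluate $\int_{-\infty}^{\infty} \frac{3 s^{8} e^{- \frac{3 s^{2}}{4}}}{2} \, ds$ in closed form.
$\frac{560 \sqrt{3} \sqrt{\pi}}{27}$

Begin with the known integral
$$J(a) = \int_{-\infty}^{\infty} \frac{3 e^{- a s^{2}}}{2} \, ds = \frac{3 \sqrt{\pi}}{2 \sqrt{a}}.$$

Differentiating under the integral sign brings down a factor of $(-s^2)$:
$$\frac{dJ}{da} = \int_{-\infty}^{\infty} - \frac{3 s^{2} e^{- a s^{2}}}{2} \, ds = - \frac{3 \sqrt{\pi}}{4 a^{\frac{3}{2}}}.$$

Repeating $4$ times in total — each differentiation brings down another $(-s^2)$ — gives
$$\frac{d^{4}J}{da^{4}} = \int_{-\infty}^{\infty} \frac{3 s^{8} e^{- a s^{2}}}{2} \, ds = \frac{315 \sqrt{\pi}}{32 a^{\frac{9}{2}}},$$
and the integrand here is exactly the target integrand, so $I = \frac{315 \sqrt{\pi}}{32 a^{\frac{9}{2}}}$.

Setting $a = \frac{3}{4}$:
$$I = \frac{560 \sqrt{3} \sqrt{\pi}}{27}.$$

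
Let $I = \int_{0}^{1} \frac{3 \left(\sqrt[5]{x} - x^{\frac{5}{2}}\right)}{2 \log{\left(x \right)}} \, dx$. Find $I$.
$\log{\left(\frac{24 \sqrt{105}}{1225} \right)}$

Consider the one-parameter family: let $I(a) = \int_{0}^{1} \frac{3 \left(- x^{\frac{5}{2}} + x^{a}\right)}{2 \log{\left(x \right)}} \, dx$.

Since $\dfrac{\partial}{\partial a}\,x^{a} = x^{a} \ln x$, the $\ln x$ in the denominator cancels and
$$\frac{dI}{da} = \int_{0}^{1} \frac{3}{2} x^{a} \, dx = \frac{3}{2} \left[\frac{x^{a+1}}{a+1}\right]_0^1 = \frac{3}{2 \left(a + 1\right)}.$$

Integrating with respect to $a$ gives $I(a) = \log{\left(\frac{2 \sqrt{14} \left(a + 1\right)^{\frac{3}{2}}}{49} \right)} + C$.

At $a = \frac{5}{2}$ the integrand is identically $0$, so $I(\frac{5}{2}) = 0$. The closed form gives $0$, hence $C = 0$.

Setting $a = \frac{1}{5}$:
$$I = \log{\left(\frac{24 \sqrt{105}}{1225} \right)}.$$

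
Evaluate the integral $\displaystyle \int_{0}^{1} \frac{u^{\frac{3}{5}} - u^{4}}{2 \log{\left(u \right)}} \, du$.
$- \log{\left(5 \right)} + \frac{3 \log{\left(2 \right)}}{2}$

Introduce a parameter $a$ in the exponent: let $I(a) = \int_{0}^{1} \frac{u^{\frac{3}{5}} - u^{a}}{2 \log{\left(u \right)}} \, du$.

Since $\dfrac{\partial}{\partial a}\,u^{a} = u^{a} \ln u$, the $\ln u$ in the denominator cancels and
$$\frac{dI}{da} = \int_{0}^{1} - \frac{1}{2} u^{a} \, du = - \frac{1}{2} \left[\frac{u^{a+1}}{a+1}\right]_0^1 = - \frac{1}{2 a + 2}.$$

Integrating with respect to $a$ gives $I(a) = - \log{\left(\frac{\sqrt{10} \sqrt{a + 1}}{4} \right)} + C$.

At $a = \frac{3}{5}$ the integrand is identically $0$, so $I(\frac{3}{5}) = 0$. The closed form gives $0$, hence $C = 0$.

Setting $a = 4$:
$$I = - \log{\left(5 \right)} + \frac{3 \log{\left(2 \right)}}{2}.$$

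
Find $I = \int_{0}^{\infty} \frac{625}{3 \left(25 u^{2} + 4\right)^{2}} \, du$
$\frac{125 \pi}{96}$

Begin with the known result
$$J(a) = \int_{0}^{\infty} \frac{1}{3 \left(a^{2} + u^{2}\right)} \, du = \frac{\pi}{6 a}.$$

Differentiating under the integral sign with respect to $a$,
$$\frac{dJ}{da} = \int_{0}^{\infty} - \frac{2 a}{3 \left(a^{2} + u^{2}\right)^{2}} \, du = - \frac{\pi}{6 a^{2}},$$
so $\int_{0}^{\infty} \frac{1}{3 \left(a^{2} + u^{2}\right)^{2}} \, du = \frac{\pi}{12 a^{3}}$.

Setting $a = \frac{2}{5}$:
$$I = \frac{125 \pi}{96}.$$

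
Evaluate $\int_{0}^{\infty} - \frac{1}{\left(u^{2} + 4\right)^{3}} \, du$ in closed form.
$- \frac{3 \pi}{512}$

Recall the elementary integral
$$J(a) = \int_{0}^{\infty} - \frac{1}{a^{2} + u^{2}} \, du = - \frac{\pi}{2 a}.$$

Differentiating under the integral sign with respect to $a$,
$$\frac{dJ}{da} = \int_{0}^{\infty} \frac{2 a}{\left(a^{2} + u^{2}\right)^{2}} \, du = \frac{\pi}{2 a^{2}},$$
so $\int_{0}^{\infty} - \frac{1}{\left(a^{2} + u^{2}\right)^{2}} \, du = - \frac{\pi}{4 a^{3}}$.

Repeating — each differentiation of $1/(u^2+a^2)^j$ produces $-2ja/(u^2+a^2)^{j+1}$ — and dividing through by $-2ja$ at each step yields, after $2$ differentiations in total,
$$\int_{0}^{\infty} - \frac{1}{\left(a^{2} + u^{2}\right)^{3}} \, du = - \frac{3 \pi}{16 a^{5}}.$$

Setting $a = 2$:
$$I = - \frac{3 \pi}{512}.$$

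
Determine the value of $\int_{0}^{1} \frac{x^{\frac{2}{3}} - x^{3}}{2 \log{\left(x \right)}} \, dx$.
$\log{\left(\frac{\sqrt{15}}{6} \right)}$

Introduce a parameter $a$ in the exponent: let $I(a) = \int_{0}^{1} \frac{- x^{3} + x^{a}}{2 \log{\left(x \right)}} \, dx$.

Since $\dfrac{\partial}{\partial a}\,x^{a} = x^{a} \ln x$, the $\ln x$ in the denominator cancels and
$$\frac{dI}{da} = \int_{0}^{1} \frac{1}{2} x^{a} \, dx = \frac{1}{2} \left[\frac{x^{a+1}}{a+1}\right]_0^1 = \frac{1}{2 \left(a + 1\right)}.$$

Integrating with respect to $a$ gives $I(a) = \frac{\log{\left(a + 1 \right)}}{2} - \log{\left(2 \right)} + C$.

At $a = 3$ the integrand is identically $0$, so $I(3) = 0$. The closed form gives $0$, hence $C = 0$.

Setting $a = \frac{2}{3}$:
$$I = \log{\left(\frac{\sqrt{15}}{6} \right)}.$$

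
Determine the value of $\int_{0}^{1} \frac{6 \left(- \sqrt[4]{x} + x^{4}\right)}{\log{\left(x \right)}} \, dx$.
$\log{\left(4096 \right)}$

Replace the exponent $\frac{1}{4}$ by a parameter $a$: let $I(a) = \int_{0}^{1} \frac{6 \left(x^{4} - x^{a}\right)}{\log{\left(x \right)}} \, dx$.

Since $\dfrac{\partial}{\partial a}\,x^{a} = x^{a} \ln x$, the $\ln x$ in the denominator cancels and
$$\frac{dI}{da} = \int_{0}^{1} -6 x^{a} \, dx = -6 \left[\frac{x^{a+1}}{a+1}\right]_0^1 = - \frac{6}{a + 1}.$$

Integrating with respect to $a$ gives $I(a) = \log{\left(\frac{15625}{\left(a + 1\right)^{6}} \right)} + C$.

At $a = 4$ the integrand is identically $0$, so $I(4) = 0$. The closed form gives $0$, hence $C = 0$.

Setting $a = \frac{1}{4}$:
$$I = \log{\left(4096 \right)}.$$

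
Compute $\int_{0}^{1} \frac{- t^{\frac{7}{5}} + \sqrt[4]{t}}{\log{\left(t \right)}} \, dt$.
$\log{\left(\frac{25}{48} \right)}$

Replace the exponent $\frac{1}{4}$ by a parameter $a$: let $I(a) = \int_{0}^{1} \frac{- t^{\frac{7}{5}} + t^{a}}{\log{\left(t \right)}} \, dt$.

Since $\dfrac{\partial}{\partial a}\,t^{a} = t^{a} \ln t$, the $\ln t$ in the denominator cancels and
$$\frac{dI}{da} = \int_{0}^{1} t^{a} \, dt = \left[\frac{t^{a+1}}{a+1}\right]_0^1 = \frac{1}{a + 1}.$$

Integrating with respect to $a$ gives $I(a) = \log{\left(\frac{5 a}{12} + \frac{5}{12} \right)} + C$.

At $a = \frac{7}{5}$ the integrand is identically $0$, so $I(\frac{7}{5}) = 0$. The closed form gives $0$, hence $C = 0$.

Setting $a = \frac{1}{4}$:
$$I = \log{\left(\frac{25}{48} \right)}.$$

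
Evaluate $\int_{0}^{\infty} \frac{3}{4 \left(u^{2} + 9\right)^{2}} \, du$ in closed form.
$\frac{\pi}{144}$

Start from the standard arctangent integral
$$J(a) = \int_{0}^{\infty} \frac{3}{4 \left(a^{2} + u^{2}\right)} \, du = \frac{3 \pi}{8 a}.$$

Differentiating under the integral sign with respect to $a$,
$$\frac{dJ}{da} = \int_{0}^{\infty} - \frac{3 a}{2 \left(a^{2} + u^{2}\right)^{2}} \, du = - \frac{3 \pi}{8 a^{2}},$$
so $\int_{0}^{\infty} \frac{3}{4 \left(a^{2} + u^{2}\right)^{2}} \, du = \frac{3 \pi}{16 a^{3}}$.

Setting $a = 3$:
$$I = \frac{\pi}{144}.$$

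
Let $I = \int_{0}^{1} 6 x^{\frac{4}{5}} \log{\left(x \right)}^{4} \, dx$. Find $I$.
$\frac{50000}{6561}$

Begin with the known integral
$$J(a) = \int_{0}^{1} 6 x^{a} \, dx = \frac{6}{a + 1}.$$

Differentiating under the integral sign brings down a factor of $\ln x$:
$$\frac{dJ}{da} = \int_{0}^{1} 6 x^{a} \log{\left(x \right)} \, dx = - \frac{6}{\left(a + 1\right)^{2}}.$$

Repeating $4$ times in total — each differentiation brings down another $\ln x$ — gives
$$\frac{d^{4}J}{da^{4}} = \int_{0}^{1} 6 x^{a} \log{\left(x \right)}^{4} \, dx = \frac{144}{\left(a + 1\right)^{5}},$$
and the integrand here is exactly the target integrand, so $I = \frac{144}{\left(a + 1\right)^{5}}$.

Setting $a = \frac{4}{5}$:
$$I = \frac{50000}{6561}.$$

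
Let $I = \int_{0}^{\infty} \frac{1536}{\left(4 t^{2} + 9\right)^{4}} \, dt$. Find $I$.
$\frac{40 \pi}{729}$

Recall the elementary integral
$$J(a) = \int_{0}^{\infty} \frac{6}{a^{2} + t^{2}} \, dt = \frac{3 \pi}{a}.$$

Differentiating under the integral sign with respect to $a$,
$$\frac{dJ}{da} = \int_{0}^{\infty} - \frac{12 a}{\left(a^{2} + t^{2}\right)^{2}} \, dt = - \frac{3 \pi}{a^{2}},$$
so $\int_{0}^{\infty} \frac{6}{\left(a^{2} + t^{2}\right)^{2}} \, dt = \frac{3 \pi}{2 a^{3}}$.

Repeating — each differentiation of $1/(t^2+a^2)^j$ produces $-2ja/(t^2+a^2)^{j+1}$ — and dividing through by $-2ja$ at each step yields, after $3$ differentiations in total,
$$\int_{0}^{\infty} \frac{6}{\left(a^{2} + t^{2}\right)^{4}} \, dt = \frac{15 \pi}{16 a^{7}}.$$

Setting $a = \frac{3}{2}$:
$$I = \frac{40 \pi}{729}.$$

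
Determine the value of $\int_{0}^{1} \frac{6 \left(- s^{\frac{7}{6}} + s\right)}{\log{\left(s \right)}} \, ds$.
$\log{\left(\frac{2985984}{4826809} \right)}$

Introduce a parameter $a$ in the exponent: let $I(a) = \int_{0}^{1} \frac{6 \left(s - s^{a}\right)}{\log{\left(s \right)}} \, ds$.

Since $\dfrac{\partial}{\partial a}\,s^{a} = s^{a} \ln s$, the $\ln s$ in the denominator cancels and
$$\frac{dI}{da} = \int_{0}^{1} -6 s^{a} \, ds = -6 \left[\frac{s^{a+1}}{a+1}\right]_0^1 = - \frac{6}{a + 1}.$$

Integrating with respect to $a$ gives $I(a) = \log{\left(\frac{64}{\left(a + 1\right)^{6}} \right)} + C$.

At $a = 1$ the integrand is identically $0$, so $I(1) = 0$. The closed form gives $0$, hence $C = 0$.

Setting $a = \frac{7}{6}$:
$$I = \log{\left(\frac{2985984}{4826809} \right)}.$$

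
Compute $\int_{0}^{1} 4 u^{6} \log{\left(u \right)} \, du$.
$- \frac{4}{49}$

Consider the simpler parametrised integral
$$J(a) = \int_{0}^{1} 4 u^{a} \, du = \frac{4}{a + 1}.$$

Differentiating under the integral sign brings down a factor of $\ln u$:
$$\frac{dJ}{da} = \int_{0}^{1} 4 u^{a} \log{\left(u \right)} \, du = - \frac{4}{\left(a + 1\right)^{2}}.$$

The integral on the left is $I$, so $I = - \frac{4}{\left(a + 1\right)^{2}}$.

Setting $a = 6$:
$$I = - \frac{4}{49}.$$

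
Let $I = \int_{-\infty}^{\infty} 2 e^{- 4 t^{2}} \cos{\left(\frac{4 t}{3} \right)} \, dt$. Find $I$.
$\frac{\sqrt{\pi}}{e^{\frac{1}{9}}}$

Let $b$ denote the cosine frequency and define $I(b) = \int_{-\infty}^{\infty} 2 e^{- 4 t^{2}} \cos{\left(b t \right)} \, dt$.

Differentiating under the integral sign,
$$I'(b) = \int_{-\infty}^{\infty} - 2 t e^{- 4 t^{2}} \sin{\left(b t \right)} \, dt.$$

Integrate $\int_{-\infty}^{\infty} t \sin(b t)\, e^{- 4 t^{2}}\, dt$ by parts with $u = \sin(b t)$ and $dv = t\, e^{- 4 t^{2}}\, dt$, giving $v = - \frac{e^{- 4 t^{2}}}{8}$. The boundary term vanishes and
$$\int_{-\infty}^{\infty} t \sin(b t)\, e^{- 4 t^{2}}\, dt = \frac{b}{8} \int_{-\infty}^{\infty} \cos(b t)\, e^{- 4 t^{2}}\, dt,$$
so $I'(b) = - \frac{b}{8}\, I(b)$.

This is a separable first-order ODE; solving with the initial condition $I(0) = \int_{-\infty}^{\infty} 2 e^{- 4 t^{2}}\,dt = \sqrt{\pi}$ gives
$$I(b) = \sqrt{\pi} e^{- \frac{b^{2}}{16}}.$$

Setting $b = \frac{4}{3}$:
$$I = \frac{\sqrt{\pi}}{e^{\frac{1}{9}}}.$$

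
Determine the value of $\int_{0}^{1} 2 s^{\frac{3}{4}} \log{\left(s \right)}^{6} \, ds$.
$\frac{23592960}{823543}$

Begin with the known integral
$$J(a) = \int_{0}^{1} 2 s^{a} \, ds = \frac{2}{a + 1}.$$

Differentiating under the integral sign brings down a factor of $\ln s$:
$$\frac{dJ}{da} = \int_{0}^{1} 2 s^{a} \log{\left(s \right)} \, ds = - \frac{2}{\left(a + 1\right)^{2}}.$$

Repeating $6$ times in total — each differentiation brings down another $\ln s$ — gives
$$\frac{d^{6}J}{da^{6}} = \int_{0}^{1} 2 s^{a} \log{\left(s \right)}^{6} \, ds = \frac{1440}{\left(a + 1\right)^{7}},$$
and the integrand here is exactly the target integrand, so $I = \frac{1440}{\left(a + 1\right)^{7}}$.

Setting $a = \frac{3}{4}$:
$$I = \frac{23592960}{823543}.$$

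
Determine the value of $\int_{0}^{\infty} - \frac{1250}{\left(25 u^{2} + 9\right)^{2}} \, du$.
$- \frac{125 \pi}{54}$

Recall the elementary integral
$$J(a) = \int_{0}^{\infty} - \frac{2}{a^{2} + u^{2}} \, du = - \frac{\pi}{a}.$$

Differentiating under the integral sign with respect to $a$,
$$\frac{dJ}{da} = \int_{0}^{\infty} \frac{4 a}{\left(a^{2} + u^{2}\right)^{2}} \, du = \frac{\pi}{a^{2}},$$
so $\int_{0}^{\infty} - \frac{2}{\left(a^{2} + u^{2}\right)^{2}} \, du = - \frac{\pi}{2 a^{3}}$.

Setting $a = \frac{3}{5}$:
$$I = - \frac{125 \pi}{54}.$$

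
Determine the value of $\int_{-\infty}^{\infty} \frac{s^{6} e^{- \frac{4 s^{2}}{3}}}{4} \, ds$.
$\frac{405 \sqrt{3} \sqrt{\pi}}{4096}$

Consider the simpler parametrised integral
$$J(a) = \int_{-\infty}^{\infty} \frac{e^{- a s^{2}}}{4} \, ds = \frac{\sqrt{\pi}}{4 \sqrt{a}}.$$

Differentiating under the integral sign brings down a factor of $(-s^2)$:
$$\frac{dJ}{da} = \int_{-\infty}^{\infty} - \frac{s^{2} e^{- a s^{2}}}{4} \, ds = - \frac{\sqrt{\pi}}{8 a^{\frac{3}{2}}}.$$

Repeating $3$ times in total — each differentiation brings down another $(-s^2)$ — gives
$$\frac{d^{3}J}{da^{3}} = \int_{-\infty}^{\infty} - \frac{s^{6} e^{- a s^{2}}}{4} \, ds = - \frac{15 \sqrt{\pi}}{32 a^{\frac{7}{2}}},$$
and the integrand here is $(-1)^{3}$ times the target integrand, so $I = (-1)^{3}\,\frac{d^{3}J}{da^{3}} = \frac{15 \sqrt{\pi}}{32 a^{\frac{7}{2}}}$.

Setting $a = \frac{4}{3}$:
$$I = \frac{405 \sqrt{3} \sqrt{\pi}}{4096}.$$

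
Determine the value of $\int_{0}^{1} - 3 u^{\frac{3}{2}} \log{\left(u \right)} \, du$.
$\frac{12}{25}$

Consider the simpler parametrised integral
$$J(a) = \int_{0}^{1} - 3 u^{a} \, du = - \frac{3}{a + 1}.$$

Differentiating under the integral sign brings down a factor of $\ln u$:
$$\frac{dJ}{da} = \int_{0}^{1} - 3 u^{a} \log{\left(u \right)} \, du = \frac{3}{\left(a + 1\right)^{2}}.$$

The integral on the left is $I$, so $I = \frac{3}{\left(a + 1\right)^{2}}$.

Setting $a = \frac{3}{2}$:
$$I = \frac{12}{25}.$$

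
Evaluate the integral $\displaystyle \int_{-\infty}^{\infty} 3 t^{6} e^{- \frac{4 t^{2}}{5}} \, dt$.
$\frac{5625 \sqrt{5} \sqrt{\pi}}{1024}$

Start from the elementary integral
$$J(a) = \int_{-\infty}^{\infty} 3 e^{- a t^{2}} \, dt = \frac{3 \sqrt{\pi}}{\sqrt{a}}.$$

Differentiating under the integral sign brings down a factor of $(-t^2)$:
$$\frac{dJ}{da} = \int_{-\infty}^{\infty} - 3 t^{2} e^{- a t^{2}} \, dt = - \frac{3 \sqrt{\pi}}{2 a^{\frac{3}{2}}}.$$

Repeating $3$ times in total — each differentiation brings down another $(-t^2)$ — gives
$$\frac{d^{3}J}{da^{3}} = \int_{-\infty}^{\infty} - 3 t^{6} e^{- a t^{2}} \, dt = - \frac{45 \sqrt{\pi}}{8 a^{\frac{7}{2}}},$$
and the integrand here is $(-1)^{3}$ times the target integrand, so $I = (-1)^{3}\,\frac{d^{3}J}{da^{3}} = \frac{45 \sqrt{\pi}}{8 a^{\frac{7}{2}}}$.

Setting $a = \frac{4}{5}$:
$$I = \frac{5625 \sqrt{5} \sqrt{\pi}}{1024}.$$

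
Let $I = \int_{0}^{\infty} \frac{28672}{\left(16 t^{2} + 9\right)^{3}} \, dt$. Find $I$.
$\frac{448 \pi}{81}$

Start from the standard arctangent integral
$$J(a) = \int_{0}^{\infty} \frac{7}{a^{2} + t^{2}} \, dt = \frac{7 \pi}{2 a}.$$

Differentiating under the integral sign with respect to $a$,
$$\frac{dJ}{da} = \int_{0}^{\infty} - \frac{14 a}{\left(a^{2} + t^{2}\right)^{2}} \, dt = - \frac{7 \pi}{2 a^{2}},$$
so $\int_{0}^{\infty} \frac{7}{\left(a^{2} + t^{2}\right)^{2}} \, dt = \frac{7 \pi}{4 a^{3}}$.

Repeating — each differentiation of $1/(t^2+a^2)^j$ produces $-2ja/(t^2+a^2)^{j+1}$ — and dividing through by $-2ja$ at each step yields, after $2$ differentiations in total,
$$\int_{0}^{\infty} \frac{7}{\left(a^{2} + t^{2}\right)^{3}} \, dt = \frac{21 \pi}{16 a^{5}}.$$

Setting $a = \frac{3}{4}$:
$$I = \frac{448 \pi}{81}.$$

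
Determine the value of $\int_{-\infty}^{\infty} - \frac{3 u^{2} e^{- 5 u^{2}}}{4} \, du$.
$- \frac{3 \sqrt{5} \sqrt{\pi}}{200}$

Start from the elementary integral
$$J(a) = \int_{-\infty}^{\infty} - \frac{3 e^{- a u^{2}}}{4} \, du = - \frac{3 \sqrt{\pi}}{4 \sqrt{a}}.$$

Differentiating under the integral sign brings down a factor of $(-u^2)$:
$$\frac{dJ}{da} = \int_{-\infty}^{\infty} \frac{3 u^{2} e^{- a u^{2}}}{4} \, du = \frac{3 \sqrt{\pi}}{8 a^{\frac{3}{2}}}.$$

The integral on the left is $-I$, so $I = - \frac{3 \sqrt{\pi}}{8 a^{\frac{3}{2}}}$.

Setting $a = 5$:
$$I = - \frac{3 \sqrt{5} \sqrt{\pi}}{200}.$$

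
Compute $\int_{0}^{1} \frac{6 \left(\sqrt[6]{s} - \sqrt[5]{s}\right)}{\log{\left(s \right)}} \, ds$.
$- \log{\left(\frac{2176782336}{1838265625} \right)}$

Consider the one-parameter family: let $I(a) = \int_{0}^{1} \frac{6 \left(\sqrt[6]{s} - s^{a}\right)}{\log{\left(s \right)}} \, ds$.

Since $\dfrac{\partial}{\partial a}\,s^{a} = s^{a} \ln s$, the $\ln s$ in the denominator cancels and
$$\frac{dI}{da} = \int_{0}^{1} -6 s^{a} \, ds = -6 \left[\frac{s^{a+1}}{a+1}\right]_0^1 = - \frac{6}{a + 1}.$$

Integrating with respect to $a$ gives $I(a) = - \log{\left(\frac{46656 \left(a + 1\right)^{6}}{117649} \right)} + C$.

At $a = \frac{1}{6}$ the integrand is identically $0$, so $I(\frac{1}{6}) = 0$. The closed form gives $0$, hence $C = 0$.

Setting $a = \frac{1}{5}$:
$$I = - \log{\left(\frac{2176782336}{1838265625} \right)}.$$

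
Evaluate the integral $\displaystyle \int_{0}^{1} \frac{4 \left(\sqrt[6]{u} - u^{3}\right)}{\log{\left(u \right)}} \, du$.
$\log{\left(\frac{2401}{331776} \right)}$

Replace the exponent $\frac{1}{6}$ by a parameter $a$: let $I(a) = \int_{0}^{1} \frac{4 \left(- u^{3} + u^{a}\right)}{\log{\left(u \right)}} \, du$.

Since $\dfrac{\partial}{\partial a}\,u^{a} = u^{a} \ln u$, the $\ln u$ in the denominator cancels and
$$\frac{dI}{da} = \int_{0}^{1} 4 u^{a} \, du = 4 \left[\frac{u^{a+1}}{a+1}\right]_0^1 = \frac{4}{a + 1}.$$

Integrating with respect to $a$ gives $I(a) = \log{\left(\frac{\left(a + 1\right)^{4}}{256} \right)} + C$.

At $a = 3$ the integrand is identically $0$, so $I(3) = 0$. The closed form gives $0$, hence $C = 0$.

Setting $a = \frac{1}{6}$:
$$I = \log{\left(\frac{2401}{331776} \right)}.$$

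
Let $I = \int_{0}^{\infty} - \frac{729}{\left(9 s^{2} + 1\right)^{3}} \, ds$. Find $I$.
$- \frac{729 \pi}{16}$

Start from the standard arctangent integral
$$J(a) = \int_{0}^{\infty} - \frac{1}{a^{2} + s^{2}} \, ds = - \frac{\pi}{2 a}.$$

Differentiating under the integral sign with respect to $a$,
$$\frac{dJ}{da} = \int_{0}^{\infty} \frac{2 a}{\left(a^{2} + s^{2}\right)^{2}} \, ds = \frac{\pi}{2 a^{2}},$$
so $\int_{0}^{\infty} - \frac{1}{\left(a^{2} + s^{2}\right)^{2}} \, ds = - \frac{\pi}{4 a^{3}}$.

Repeating — each differentiation of $1/(s^2+a^2)^j$ produces $-2ja/(s^2+a^2)^{j+1}$ — and dividing through by $-2ja$ at each step yields, after $2$ differentiations in total,
$$\int_{0}^{\infty} - \frac{1}{\left(a^{2} + s^{2}\right)^{3}} \, ds = - \frac{3 \pi}{16 a^{5}}.$$

Setting $a = \frac{1}{3}$:
$$I = - \frac{729 \pi}{16}.$$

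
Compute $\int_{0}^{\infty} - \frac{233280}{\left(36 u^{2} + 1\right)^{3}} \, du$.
$- 7290 \pi$

Recall the elementary integral
$$J(a) = \int_{0}^{\infty} - \frac{5}{a^{2} + u^{2}} \, du = - \frac{5 \pi}{2 a}.$$

Differentiating under the integral sign with respect to $a$,
$$\frac{dJ}{da} = \int_{0}^{\infty} \frac{10 a}{\left(a^{2} + u^{2}\right)^{2}} \, du = \frac{5 \pi}{2 a^{2}},$$
so $\int_{0}^{\infty} - \frac{5}{\left(a^{2} + u^{2}\right)^{2}} \, du = - \frac{5 \pi}{4 a^{3}}$.

Repeating — each differentiation of $1/(u^2+a^2)^j$ produces $-2ja/(u^2+a^2)^{j+1}$ — and dividing through by $-2ja$ at each step yields, after $2$ differentiations in total,
$$\int_{0}^{\infty} - \frac{5}{\left(a^{2} + u^{2}\right)^{3}} \, du = - \frac{15 \pi}{16 a^{5}}.$$

Setting $a = \frac{1}{6}$:
$$I = - 7290 \pi.$$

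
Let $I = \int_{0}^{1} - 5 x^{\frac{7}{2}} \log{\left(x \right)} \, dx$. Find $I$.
$\frac{20}{81}$

Begin with the known integral
$$J(a) = \int_{0}^{1} - 5 x^{a} \, dx = - \frac{5}{a + 1}.$$

Differentiating under the integral sign brings down a factor of $\ln x$:
$$\frac{dJ}{da} = \int_{0}^{1} - 5 x^{a} \log{\left(x \right)} \, dx = \frac{5}{\left(a + 1\right)^{2}}.$$

The integral on the left is $I$, so $I = \frac{5}{\left(a + 1\right)^{2}}$.

Setting $a = \frac{7}{2}$:
$$I = \frac{20}{81}.$$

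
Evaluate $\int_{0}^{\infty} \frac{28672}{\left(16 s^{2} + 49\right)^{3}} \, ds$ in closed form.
$\frac{192 \pi}{2401}$

Start from the standard arctangent integral
$$J(a) = \int_{0}^{\infty} \frac{7}{a^{2} + s^{2}} \, ds = \frac{7 \pi}{2 a}.$$

Differentiating under the integral sign with respect to $a$,
$$\frac{dJ}{da} = \int_{0}^{\infty} - \frac{14 a}{\left(a^{2} + s^{2}\right)^{2}} \, ds = - \frac{7 \pi}{2 a^{2}},$$
so $\int_{0}^{\infty} \frac{7}{\left(a^{2} + s^{2}\right)^{2}} \, ds = \frac{7 \pi}{4 a^{3}}$.

Repeating — each differentiation of $1/(s^2+a^2)^j$ produces $-2ja/(s^2+a^2)^{j+1}$ — and dividing through by $-2ja$ at each step yields, after $2$ differentiations in total,
$$\int_{0}^{\infty} \frac{7}{\left(a^{2} + s^{2}\right)^{3}} \, ds = \frac{21 \pi}{16 a^{5}}.$$

Setting $a = \frac{7}{4}$:
$$I = \frac{192 \pi}{2401}.$$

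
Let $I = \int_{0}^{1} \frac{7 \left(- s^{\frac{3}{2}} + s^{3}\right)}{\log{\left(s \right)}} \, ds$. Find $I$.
$- \log{\left(\frac{78125}{2097152} \right)}$

Replace the exponent $\frac{3}{2}$ by a parameter $a$: let $I(a) = \int_{0}^{1} \frac{7 \left(s^{3} - s^{a}\right)}{\log{\left(s \right)}} \, ds$.

Since $\dfrac{\partial}{\partial a}\,s^{a} = s^{a} \ln s$, the $\ln s$ in the denominator cancels and
$$\frac{dI}{da} = \int_{0}^{1} -7 s^{a} \, ds = -7 \left[\frac{s^{a+1}}{a+1}\right]_0^1 = - \frac{7}{a + 1}.$$

Integrating with respect to $a$ gives $I(a) = - \log{\left(\frac{\left(a + 1\right)^{7}}{16384} \right)} + C$.

At $a = 3$ the integrand is identically $0$, so $I(3) = 0$. The closed form gives $0$, hence $C = 0$.

Setting $a = \frac{3}{2}$:
$$I = - \log{\left(\frac{78125}{2097152} \right)}.$$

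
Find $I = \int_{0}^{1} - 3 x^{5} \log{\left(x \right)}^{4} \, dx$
$- \frac{1}{108}$

Consider the simpler parametrised integral
$$J(a) = \int_{0}^{1} - 3 x^{a} \, dx = - \frac{3}{a + 1}.$$

Differentiating under the integral sign brings down a factor of $\ln x$:
$$\frac{dJ}{da} = \int_{0}^{1} - 3 x^{a} \log{\left(x \right)} \, dx = \frac{3}{\left(a + 1\right)^{2}}.$$

Repeating $4$ times in total — each differentiation brings down another $\ln x$ — gives
$$\frac{d^{4}J}{da^{4}} = \int_{0}^{1} - 3 x^{a} \log{\left(x \right)}^{4} \, dx = - \frac{72}{\left(a + 1\right)^{5}},$$
and the integrand here is exactly the target integrand, so $I = - \frac{72}{\left(a + 1\right)^{5}}$.

Setting $a = 5$:
$$I = - \frac{1}{108}.$$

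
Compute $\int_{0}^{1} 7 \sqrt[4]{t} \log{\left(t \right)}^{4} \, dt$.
$\frac{172032}{3125}$

Consider the simpler parametrised integral
$$J(a) = \int_{0}^{1} 7 t^{a} \, dt = \frac{7}{a + 1}.$$

Differentiating under the integral sign brings down a factor of $\ln t$:
$$\frac{dJ}{da} = \int_{0}^{1} 7 t^{a} \log{\left(t \right)} \, dt = - \frac{7}{\left(a + 1\right)^{2}}.$$

Repeating $4$ times in total — each differentiation brings down another $\ln t$ — gives
$$\frac{d^{4}J}{da^{4}} = \int_{0}^{1} 7 t^{a} \log{\left(t \right)}^{4} \, dt = \frac{168}{\left(a + 1\right)^{5}},$$
and the integrand here is exactly the target integrand, so $I = \frac{168}{\left(a + 1\right)^{5}}$.

Setting $a = \frac{1}{4}$:
$$I = \frac{172032}{3125}.$$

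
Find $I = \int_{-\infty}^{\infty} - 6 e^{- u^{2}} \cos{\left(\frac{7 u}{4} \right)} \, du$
$- \frac{6 \sqrt{\pi}}{e^{\frac{49}{64}}}$

Treat the cosine frequency as a parameter and define $I(b) = \int_{-\infty}^{\infty} - 6 e^{- u^{2}} \cos{\left(b u \right)} \, du$.

Differentiating under the integral sign,
$$I'(b) = \int_{-\infty}^{\infty} 6 u e^{- u^{2}} \sin{\left(b u \right)} \, du.$$

Integrate $\int_{-\infty}^{\infty} u \sin(b u)\, e^{- u^{2}}\, du$ by parts with $w = \sin(b u)$ and $dv = u\, e^{- u^{2}}\, du$, giving $v = - \frac{e^{- u^{2}}}{2}$. The boundary term vanishes and
$$\int_{-\infty}^{\infty} u \sin(b u)\, e^{- u^{2}}\, du = \frac{b}{2} \int_{-\infty}^{\infty} \cos(b u)\, e^{- u^{2}}\, du,$$
so $I'(b) = - \frac{b}{2}\, I(b)$.

This is a separable first-order ODE; solving with the initial condition $I(0) = \int_{-\infty}^{\infty} - 6 e^{- u^{2}}\,du = - 6 \sqrt{\pi}$ gives
$$I(b) = - 6 \sqrt{\pi} e^{- \frac{b^{2}}{4}}.$$

Setting $b = \frac{7}{4}$:
$$I = - \frac{6 \sqrt{\pi}}{e^{\frac{49}{64}}}.$$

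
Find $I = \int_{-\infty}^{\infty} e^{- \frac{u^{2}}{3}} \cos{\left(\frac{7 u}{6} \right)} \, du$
$\frac{\sqrt{3} \sqrt{\pi}}{e^{\frac{49}{48}}}$

Treat the cosine frequency as a parameter and define $I(b) = \int_{-\infty}^{\infty} e^{- \frac{u^{2}}{3}} \cos{\left(b u \right)} \, du$.

Differentiating under the integral sign,
$$I'(b) = \int_{-\infty}^{\infty} - u e^{- \frac{u^{2}}{3}} \sin{\left(b u \right)} \, du.$$

Integrate $\int_{-\infty}^{\infty} u \sin(b u)\, e^{- \frac{u^{2}}{3}}\, du$ by parts with $w = \sin(b u)$ and $dv = u\, e^{- \frac{u^{2}}{3}}\, du$, giving $v = - \frac{3 e^{- \frac{u^{2}}{3}}}{2}$. The boundary term vanishes and
$$\int_{-\infty}^{\infty} u \sin(b u)\, e^{- \frac{u^{2}}{3}}\, du = \frac{3 b}{2} \int_{-\infty}^{\infty} \cos(b u)\, e^{- \frac{u^{2}}{3}}\, du,$$
so $I'(b) = - \frac{3 b}{2}\, I(b)$.

This is a separable first-order ODE; solving with the initial condition $I(0) = \int_{-\infty}^{\infty} e^{- \frac{u^{2}}{3}}\,du = \sqrt{3} \sqrt{\pi}$ gives
$$I(b) = \sqrt{3} \sqrt{\pi} e^{- \frac{3 b^{2}}{4}}.$$

Setting $b = \frac{7}{6}$:
$$I = \frac{\sqrt{3} \sqrt{\pi}}{e^{\frac{49}{48}}}.$$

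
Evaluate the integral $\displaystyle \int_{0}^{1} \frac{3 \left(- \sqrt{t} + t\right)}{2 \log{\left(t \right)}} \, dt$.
$\log{\left(\frac{8 \sqrt{3}}{9} \right)}$

Consider the one-parameter family: let $I(a) = \int_{0}^{1} \frac{3 \left(- \sqrt{t} + t^{a}\right)}{2 \log{\left(t \right)}} \, dt$.

Since $\dfrac{\partial}{\partial a}\,t^{a} = t^{a} \ln t$, the $\ln t$ in the denominator cancels and
$$\frac{dI}{da} = \int_{0}^{1} \frac{3}{2} t^{a} \, dt = \frac{3}{2} \left[\frac{t^{a+1}}{a+1}\right]_0^1 = \frac{3}{2 \left(a + 1\right)}.$$

Integrating with respect to $a$ gives $I(a) = \log{\left(\frac{2 \sqrt{6} \left(a + 1\right)^{\frac{3}{2}}}{9} \right)} + C$.

At $a = \frac{1}{2}$ the integrand is identically $0$, so $I(\frac{1}{2}) = 0$. The closed form gives $0$, hence $C = 0$.

Setting $a = 1$:
$$I = \log{\left(\frac{8 \sqrt{3}}{9} \right)}.$$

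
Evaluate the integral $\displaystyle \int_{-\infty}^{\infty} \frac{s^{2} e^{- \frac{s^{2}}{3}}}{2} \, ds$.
$\frac{3 \sqrt{3} \sqrt{\pi}}{4}$

Start from the elementary integral
$$J(a) = \int_{-\infty}^{\infty} \frac{e^{- a s^{2}}}{2} \, ds = \frac{\sqrt{\pi}}{2 \sqrt{a}}.$$

Differentiating under the integral sign brings down a factor of $(-s^2)$:
$$\frac{dJ}{da} = \int_{-\infty}^{\infty} - \frac{s^{2} e^{- a s^{2}}}{2} \, ds = - \frac{\sqrt{\pi}}{4 a^{\frac{3}{2}}}.$$

The integral on the left is $-I$, so $I = \frac{\sqrt{\pi}}{4 a^{\frac{3}{2}}}$.

Setting $a = \frac{1}{3}$:
$$I = \frac{3 \sqrt{3} \sqrt{\pi}}{4}.$$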